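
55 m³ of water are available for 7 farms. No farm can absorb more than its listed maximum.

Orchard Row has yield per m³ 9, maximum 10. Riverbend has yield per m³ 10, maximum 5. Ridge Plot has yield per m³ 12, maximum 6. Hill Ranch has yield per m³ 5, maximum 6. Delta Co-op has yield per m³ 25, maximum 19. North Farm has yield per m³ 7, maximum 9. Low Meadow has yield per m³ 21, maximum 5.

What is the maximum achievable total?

860

Rank by yield per m³: Delta Co-op 25 > Low Meadow 21 > Ridge Plot 12 > Riverbend 10 > Orchard Row 9 > North Farm 7 > Hill Ranch 5.
Delta Co-op: +19 to 19 (cap) → 36 left.
Low Meadow takes 5 to reach its cap of 5 → 31 left.
Ridge Plot: +6 to 6 (cap) → 25 left.
Riverbend takes 5 to reach its cap of 5 → 20 left.
Orchard Row takes 10 to reach its cap of 10 → 10 left.
North Farm takes 9 to reach its cap of 9 → 1 left.
Hill Ranch: +1 (room for 6) → 1. Pool exhausted.
Total = 9×10 + 10×5 + 12×6 + 5×1 + 25×19 + 7×9 + 21×5 = 860.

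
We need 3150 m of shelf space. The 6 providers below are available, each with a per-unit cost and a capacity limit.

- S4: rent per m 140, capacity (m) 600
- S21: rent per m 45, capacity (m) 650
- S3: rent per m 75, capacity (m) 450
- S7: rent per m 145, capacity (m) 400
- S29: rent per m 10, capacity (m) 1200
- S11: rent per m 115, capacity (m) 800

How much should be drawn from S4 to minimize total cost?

50

Fill from the cheapest provider first.
S29 at 10: take all 1200 m ; 1950 still needed.
S21 at 45: take all 650 m ; 1300 still needed.
S3 (75): use full 450 ; 850 m to go.
Take 800 from S11 at 115 ; need 50 more.
S4 at 140: take 50 of its 600 ; requirement met.
S7: unused.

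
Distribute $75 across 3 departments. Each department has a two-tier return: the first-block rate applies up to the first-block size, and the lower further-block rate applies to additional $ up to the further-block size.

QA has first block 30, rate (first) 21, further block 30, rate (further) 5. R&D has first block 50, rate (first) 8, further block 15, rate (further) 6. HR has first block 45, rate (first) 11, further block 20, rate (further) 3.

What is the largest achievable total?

Rank every tier by rate: QA/T1 21 > HR/T1 11 > R&D/T1 8 > R&D/T2 6 > QA/T2 5 > HR/T2 3.
QA/T1 (21): +30 ; 45 left.
HR/T1 (11): +45 ; 0 left.
Total = 21×30 + 11×45 = 1125.

1125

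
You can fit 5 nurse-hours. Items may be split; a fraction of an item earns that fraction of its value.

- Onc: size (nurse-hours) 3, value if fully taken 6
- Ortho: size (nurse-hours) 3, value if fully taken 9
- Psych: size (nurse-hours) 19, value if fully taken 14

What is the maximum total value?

13

Sort by value density: Ortho 9/3≈3, Onc 6/3≈2, Psych 14/19≈0.737.
Take all of Ortho (3 nurse-hours, value 9) → 2 nurse-hours left.
Fill the last 2 nurse-hours with part of Onc: 2/3 of it earns 4.
Total value = 13.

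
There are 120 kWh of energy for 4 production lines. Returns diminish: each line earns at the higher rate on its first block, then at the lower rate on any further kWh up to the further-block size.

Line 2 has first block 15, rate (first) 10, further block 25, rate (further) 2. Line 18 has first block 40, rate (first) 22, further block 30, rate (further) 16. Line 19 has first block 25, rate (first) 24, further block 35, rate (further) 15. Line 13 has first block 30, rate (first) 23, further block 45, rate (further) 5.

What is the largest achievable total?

Treat each block as its own option and order by rate: Line 19/T1 24 > Line 13/T1 23 > Line 18/T1 22 > Line 18/T2 16 > Line 19/T2 15 > Line 2/T1 10 > Line 13/T2 5 > Line 2/T2 2.
Line 19/T1 (24): +25 ; 95 left.
Line 13 T1 at 23: fill all 30 ; 65 left.
Line 18/T1 (22): +40 ; 25 left.
25 remain; put them into Line 18 T2 at 16.
Total = 24×25 + 23×30 + 22×40 + 16×25 = 2570.

2570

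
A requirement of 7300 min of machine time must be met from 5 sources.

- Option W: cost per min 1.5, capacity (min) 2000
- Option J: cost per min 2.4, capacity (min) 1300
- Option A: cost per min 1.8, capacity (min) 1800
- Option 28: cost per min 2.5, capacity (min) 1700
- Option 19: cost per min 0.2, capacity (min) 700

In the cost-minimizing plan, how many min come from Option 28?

Fill from the cheapest source first.
Option 19 (0.2): use full 700 → 6600 min to go.
Take 2000 from Option W at 1.5 → need 4600 more.
Take 1800 from Option A at 1.8 → need 2800 more.
Take 1300 from Option J at 2.4 → need 1500 more.
Take 1500 from Option 28 at 2.5 to finish.

1500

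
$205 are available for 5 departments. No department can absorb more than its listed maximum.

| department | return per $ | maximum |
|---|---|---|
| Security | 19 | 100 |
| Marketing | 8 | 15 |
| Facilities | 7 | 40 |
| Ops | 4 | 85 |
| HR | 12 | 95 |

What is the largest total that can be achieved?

Highest return per $ first: Security 19 > HR 12 > Marketing 8 > Facilities 7 > Ops 4.
Security takes 100 to reach its cap of 100 — 105 left.
Give HR 95 to hit its cap of 95 — 10 left.
Marketing: +10 (room for 15) → 10. Pool exhausted.
Total = 19×100 + 8×10 + 12×95 = 3120.

3120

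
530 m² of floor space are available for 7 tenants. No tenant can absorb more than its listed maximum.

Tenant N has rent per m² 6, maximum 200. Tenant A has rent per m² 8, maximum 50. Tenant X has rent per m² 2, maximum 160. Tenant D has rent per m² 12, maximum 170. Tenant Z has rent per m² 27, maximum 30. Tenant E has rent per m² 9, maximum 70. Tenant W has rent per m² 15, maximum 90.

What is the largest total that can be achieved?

5950

Highest rent per m² first: Tenant Z 27 > Tenant W 15 > Tenant D 12 > Tenant E 9 > Tenant A 8 > Tenant N 6 > Tenant X 2.
Give Tenant Z 30 to hit its cap of 30 — 500 left.
Give Tenant W 90 to hit its cap of 90 — 410 left.
Give Tenant D 170 to hit its cap of 170 — 240 left.
Give Tenant E 70 to hit its cap of 70 — 170 left.
Tenant A: +50 to 50 (cap) — 120 left.
Tenant N has room for 200 but only 120 remain, so it gets 120.
Total = 6×120 + 8×50 + 12×170 + 27×30 + 9×70 + 15×90 = 5950.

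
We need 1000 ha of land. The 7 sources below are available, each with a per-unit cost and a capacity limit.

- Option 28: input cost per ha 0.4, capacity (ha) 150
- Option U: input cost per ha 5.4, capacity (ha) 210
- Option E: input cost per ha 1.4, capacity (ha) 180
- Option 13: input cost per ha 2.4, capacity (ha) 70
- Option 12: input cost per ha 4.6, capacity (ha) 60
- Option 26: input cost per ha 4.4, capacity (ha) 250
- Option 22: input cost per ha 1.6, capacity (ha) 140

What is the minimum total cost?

Use sources in increasing cost order.
Option 28 at 0.4: take all 150 ha — 850 still needed.
Option E at 1.4: take all 180 ha — 670 still needed.
Option 22 at 1.6: take all 140 ha — 530 still needed.
Option 13 (2.4): use full 70 — 460 ha to go.
Option 26 at 4.4: take all 250 ha — 210 still needed.
Take 60 from Option 12 at 4.6 — need 150 more.
Option U at 5.4: take 150 of its 210 — requirement met.
Cost = 150×0.4 + 180×1.4 + 140×1.6 + 70×2.4 + 250×4.4 + 60×4.6 + 150×5.4 = 2890.

2890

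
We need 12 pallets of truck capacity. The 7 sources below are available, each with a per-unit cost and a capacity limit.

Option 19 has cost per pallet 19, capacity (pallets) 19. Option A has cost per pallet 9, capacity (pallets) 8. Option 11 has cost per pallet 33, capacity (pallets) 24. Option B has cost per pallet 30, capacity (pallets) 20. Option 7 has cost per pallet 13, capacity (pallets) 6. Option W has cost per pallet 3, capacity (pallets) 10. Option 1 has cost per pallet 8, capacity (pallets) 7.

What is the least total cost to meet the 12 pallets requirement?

Use sources in increasing cost order.
Option W at 3: take all 10 pallets — 2 still needed.
Option 1 (8): take the remaining 2 — done.
Option A, Option 7, Option 19, Option B, Option 11: unused.
Cost = 10×3 + 2×8 = 46.

46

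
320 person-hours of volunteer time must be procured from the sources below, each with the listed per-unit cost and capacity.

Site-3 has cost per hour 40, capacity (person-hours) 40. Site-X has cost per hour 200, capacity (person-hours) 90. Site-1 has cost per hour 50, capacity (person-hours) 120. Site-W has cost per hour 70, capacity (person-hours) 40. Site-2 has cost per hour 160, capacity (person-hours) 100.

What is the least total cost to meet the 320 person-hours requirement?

30400

Fill from the cheapest source first.
Site-3 (40): use full 40 → 280 person-hours to go.
Take 120 from Site-1 at 50 → need 160 more.
Site-W at 70: take all 40 person-hours → 120 still needed.
Site-2 (160): use full 100 → 20 person-hours to go.
Site-X at 200: take 20 of its 90 → requirement met.
Cost = 40×40 + 120×50 + 40×70 + 100×160 + 20×200 = 30400.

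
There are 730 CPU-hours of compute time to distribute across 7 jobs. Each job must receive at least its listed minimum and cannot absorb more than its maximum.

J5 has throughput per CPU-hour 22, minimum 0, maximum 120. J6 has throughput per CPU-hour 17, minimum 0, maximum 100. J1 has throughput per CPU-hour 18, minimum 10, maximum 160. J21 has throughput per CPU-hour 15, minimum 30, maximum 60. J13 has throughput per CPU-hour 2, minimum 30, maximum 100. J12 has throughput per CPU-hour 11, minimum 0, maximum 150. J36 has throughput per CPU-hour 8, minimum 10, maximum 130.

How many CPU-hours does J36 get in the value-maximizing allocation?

110

Meeting every minimum uses 0+0+10+30+30+0+10 = 80 CPU-hours, leaving 650.
Order the jobs by throughput per CPU-hour: J5 22 > J1 18 > J6 17 > J21 15 > J12 11 > J36 8 > J13 2.
J5 takes 120 more to reach its cap of 120 ; 530 left.
Give J1 150 more to hit its cap of 160 ; 380 left.
Give J6 100 more to hit its cap of 100 ; 280 left.
J21: +30 to 60 (cap) ; 250 left.
Give J12 150 more to hit its cap of 150 ; 100 left.
J36 has room for 120 more but only 100 remain, so it gets 110.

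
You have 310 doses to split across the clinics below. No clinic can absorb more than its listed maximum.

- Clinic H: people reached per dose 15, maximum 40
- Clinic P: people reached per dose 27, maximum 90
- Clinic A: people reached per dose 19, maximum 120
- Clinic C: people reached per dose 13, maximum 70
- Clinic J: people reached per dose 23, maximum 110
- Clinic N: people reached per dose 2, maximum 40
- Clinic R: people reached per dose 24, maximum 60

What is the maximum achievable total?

7350

Rank by people reached per dose: Clinic P 27 > Clinic R 24 > Clinic J 23 > Clinic A 19 > Clinic H 15 > Clinic C 13 > Clinic N 2.
Give Clinic P 90 to hit its cap of 90 ; 220 left.
Clinic R: +60 to 60 (cap) ; 160 left.
Clinic J takes 110 to reach its cap of 110 ; 50 left.
Clinic A has room for 120 but only 50 remain, so it gets 50.
Total = 27×90 + 19×50 + 23×110 + 24×60 = 7350.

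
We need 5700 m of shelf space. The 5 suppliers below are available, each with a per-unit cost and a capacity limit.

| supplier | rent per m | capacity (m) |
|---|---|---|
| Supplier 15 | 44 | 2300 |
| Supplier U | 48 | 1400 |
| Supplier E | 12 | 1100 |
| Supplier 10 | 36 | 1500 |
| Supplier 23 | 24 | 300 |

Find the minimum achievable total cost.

199600

Fill from the cheapest supplier first.
Supplier E (12): use full 1100 — 4600 m to go.
Supplier 23 (24): use full 300 — 4300 m to go.
Supplier 10 at 36: take all 1500 m — 2800 still needed.
Take 2300 from Supplier 15 at 44 — need 500 more.
Supplier U at 48: take 500 of its 1400 — requirement met.
Cost = 1100×12 + 300×24 + 1500×36 + 2300×44 + 500×48 = 199600.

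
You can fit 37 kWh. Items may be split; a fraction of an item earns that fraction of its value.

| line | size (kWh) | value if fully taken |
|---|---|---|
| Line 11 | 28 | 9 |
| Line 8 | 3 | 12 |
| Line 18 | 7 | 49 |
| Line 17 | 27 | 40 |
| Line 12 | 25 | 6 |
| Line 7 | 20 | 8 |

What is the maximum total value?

101

Best value per unit of size first: Line 18 49/7≈7, Line 8 12/3≈4, Line 17 40/27≈1.48, Line 7 8/20≈0.4, Line 11 9/28≈0.321, Line 12 6/25≈0.24.
Take all of Line 18 (7 kWh, value 49) — 30 kWh left.
All 3 kWh of Line 8 fit (value 12) — 27 remain.
Take all of Line 17 (27 kWh, value 40) — 0 kWh left.
Total value = 101.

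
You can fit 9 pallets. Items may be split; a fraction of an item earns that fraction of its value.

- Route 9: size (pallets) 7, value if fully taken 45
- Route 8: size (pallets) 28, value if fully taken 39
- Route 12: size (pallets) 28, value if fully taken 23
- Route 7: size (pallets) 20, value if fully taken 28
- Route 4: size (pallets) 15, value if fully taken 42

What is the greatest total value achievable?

50.6

Sort by value density: Route 9 45/7≈6.43, Route 4 42/15≈2.8, Route 7 28/20≈1.4, Route 8 39/28≈1.39, Route 12 23/28≈0.821.
Take all of Route 9 (7 pallets, value 45) ; 2 pallets left.
Fill the last 2 pallets with part of Route 4: 2/15 of it earns 5.6.
Total value = 50.6.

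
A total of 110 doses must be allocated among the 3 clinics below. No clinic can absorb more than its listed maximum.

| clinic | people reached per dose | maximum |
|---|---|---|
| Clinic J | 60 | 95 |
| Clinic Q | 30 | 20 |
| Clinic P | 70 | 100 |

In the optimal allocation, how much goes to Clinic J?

10

Rank by people reached per dose: Clinic P 70 > Clinic J 60 > Clinic Q 30.
Clinic P takes 100 to reach its cap of 100 → 10 left.
Only 10 left; Clinic J takes them to reach 10.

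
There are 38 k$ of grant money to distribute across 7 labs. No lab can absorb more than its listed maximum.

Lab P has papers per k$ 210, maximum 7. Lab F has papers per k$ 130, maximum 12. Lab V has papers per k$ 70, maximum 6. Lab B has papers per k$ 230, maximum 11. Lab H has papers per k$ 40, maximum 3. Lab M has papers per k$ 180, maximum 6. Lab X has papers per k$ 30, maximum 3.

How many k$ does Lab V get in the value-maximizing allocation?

2

Order the labs by papers per k$: Lab B 230 > Lab P 210 > Lab M 180 > Lab F 130 > Lab V 70 > Lab H 40 > Lab X 30.
Lab B: +11 to 11 (cap) — 27 left.
Lab P takes 7 to reach its cap of 7 — 20 left.
Lab M takes 6 to reach its cap of 6 — 14 left.
Lab F takes 12 to reach its cap of 12 — 2 left.
Lab V has room for 6 but only 2 remain, so it gets 2.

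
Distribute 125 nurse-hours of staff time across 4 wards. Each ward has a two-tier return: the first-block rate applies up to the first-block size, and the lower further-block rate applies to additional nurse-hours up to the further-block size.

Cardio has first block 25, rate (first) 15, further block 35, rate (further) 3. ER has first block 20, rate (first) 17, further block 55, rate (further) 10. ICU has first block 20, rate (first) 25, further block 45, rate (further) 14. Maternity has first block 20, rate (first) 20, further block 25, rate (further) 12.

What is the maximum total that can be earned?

2175

Treat each block as its own option and order by rate: ICU/first 25 > Maternity/first 20 > ER/first 17 > Cardio/first 15 > ICU/second 14 > Maternity/second 12 > ER/second 10 > Cardio/second 3.
ICU first at 25: fill all 20 ; 105 left.
Maternity first at 20: fill all 20 ; 85 left.
Fill ER first block (20 at 17) ; 65 left.
Cardio/first (15): +25 ; 40 left.
ICU second at 14: only 40 left, fill 40.
Total = 25×20 + 20×20 + 17×20 + 15×25 + 14×40 = 2175.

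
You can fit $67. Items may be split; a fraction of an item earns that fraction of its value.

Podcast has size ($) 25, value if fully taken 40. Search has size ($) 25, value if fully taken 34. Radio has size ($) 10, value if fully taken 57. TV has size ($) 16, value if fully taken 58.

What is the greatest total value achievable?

Best value per unit of size first: Radio 57/10≈5.7, TV 58/16≈3.62, Podcast 40/25≈1.6, Search 34/25≈1.36.
Take all of Radio (10 $, value 57) — 57 $ left.
TV: take in full, 16 $ for value 58 — 41 left.
All 25 $ of Podcast fit (value 40) — 16 remain.
Only 16 $ remain; take 16/25 of Search for value 34×16/25 = 21.76.
Total value = 176.76.

176.76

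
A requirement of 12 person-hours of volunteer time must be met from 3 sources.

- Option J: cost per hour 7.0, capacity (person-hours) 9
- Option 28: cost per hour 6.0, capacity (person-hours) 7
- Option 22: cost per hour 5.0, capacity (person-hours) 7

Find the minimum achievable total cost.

Use sources in increasing cost order.
Take 7 from Option 22 at 5.0 ; need 5 more.
Option 28 at 6.0: take 5 of its 7 ; requirement met.
Option J: unused.
Cost = 7×5.0 + 5×6.0 = 65.

65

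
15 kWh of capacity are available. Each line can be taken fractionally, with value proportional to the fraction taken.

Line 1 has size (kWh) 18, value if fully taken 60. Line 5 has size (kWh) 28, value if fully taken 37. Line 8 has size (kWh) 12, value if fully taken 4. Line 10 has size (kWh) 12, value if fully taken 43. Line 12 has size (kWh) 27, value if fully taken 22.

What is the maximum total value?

Best value per unit of size first: Line 10 43/12≈3.58, Line 1 60/18≈3.33, Line 5 37/28≈1.32, Line 12 22/27≈0.815, Line 8 4/12≈0.333.
Take all of Line 10 (12 kWh, value 43) ; 3 kWh left.
3 kWh left: a 3/18 share of Line 1 gives 60×3/18 = 10.
Total value = 53.

53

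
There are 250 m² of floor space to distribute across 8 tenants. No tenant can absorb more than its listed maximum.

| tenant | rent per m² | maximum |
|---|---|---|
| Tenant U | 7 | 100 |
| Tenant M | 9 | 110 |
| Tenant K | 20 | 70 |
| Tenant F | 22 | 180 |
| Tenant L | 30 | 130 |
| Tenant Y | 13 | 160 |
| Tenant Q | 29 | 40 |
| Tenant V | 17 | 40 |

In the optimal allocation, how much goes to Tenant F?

Order the tenants by rent per m²: Tenant L 30 > Tenant Q 29 > Tenant F 22 > Tenant K 20 > Tenant V 17 > Tenant Y 13 > Tenant M 9 > Tenant U 7.
Give Tenant L 130 to hit its cap of 130 — 120 left.
Give Tenant Q 40 to hit its cap of 40 — 80 left.
Tenant F: +80 (room for 180) → 80. Pool exhausted.

80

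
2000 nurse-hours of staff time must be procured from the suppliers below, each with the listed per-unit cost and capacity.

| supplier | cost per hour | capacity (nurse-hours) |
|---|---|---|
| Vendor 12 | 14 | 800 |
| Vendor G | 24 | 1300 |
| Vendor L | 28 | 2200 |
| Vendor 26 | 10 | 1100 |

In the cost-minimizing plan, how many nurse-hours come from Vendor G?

Use suppliers in increasing cost order.
Vendor 26 (10): use full 1100 → 900 nurse-hours to go.
Take 800 from Vendor 12 at 14 → need 100 more.
Vendor G (24): take the remaining 100 → done.
Vendor L: unused.

100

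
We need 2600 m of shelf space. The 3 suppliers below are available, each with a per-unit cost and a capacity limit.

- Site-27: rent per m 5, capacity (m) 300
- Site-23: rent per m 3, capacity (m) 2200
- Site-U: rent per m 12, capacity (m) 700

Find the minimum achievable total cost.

9300

Use suppliers in increasing cost order.
Site-23 (3): use full 2200 ; 400 m to go.
Site-27 at 5: take all 300 m ; 100 still needed.
Take 100 from Site-U at 12 to finish.
Cost = 2200×3 + 300×5 + 100×12 = 9300.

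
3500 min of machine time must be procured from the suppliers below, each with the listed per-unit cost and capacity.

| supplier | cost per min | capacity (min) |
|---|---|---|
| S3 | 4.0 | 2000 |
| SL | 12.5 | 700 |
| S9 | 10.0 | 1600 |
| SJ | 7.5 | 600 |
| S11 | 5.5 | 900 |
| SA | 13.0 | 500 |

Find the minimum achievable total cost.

Use suppliers in increasing cost order.
S3 at 4.0: take all 2000 min — 1500 still needed.
S11 at 5.5: take all 900 min — 600 still needed.
Take 600 from SJ at 7.5 — need 0 more.
S9, SL, SA: unused.
Cost = 2000×4.0 + 900×5.5 + 600×7.5 = 17450.

17450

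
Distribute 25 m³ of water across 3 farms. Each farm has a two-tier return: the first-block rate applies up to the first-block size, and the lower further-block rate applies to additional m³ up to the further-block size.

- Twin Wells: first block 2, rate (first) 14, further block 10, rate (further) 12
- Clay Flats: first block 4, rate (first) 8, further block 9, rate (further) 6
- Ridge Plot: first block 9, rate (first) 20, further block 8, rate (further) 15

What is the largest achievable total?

400

Rank every tier by rate: Ridge Plot/first 20 > Ridge Plot/second 15 > Twin Wells/first 14 > Twin Wells/second 12 > Clay Flats/first 8 > Clay Flats/second 6.
Ridge Plot first at 20: fill all 9 ; 16 left.
Fill Ridge Plot second block (8 at 15) ; 8 left.
Twin Wells first at 14: fill all 2 ; 6 left.
6 remain; put them into Twin Wells second at 12.
Total = 20×9 + 15×8 + 14×2 + 12×6 = 400.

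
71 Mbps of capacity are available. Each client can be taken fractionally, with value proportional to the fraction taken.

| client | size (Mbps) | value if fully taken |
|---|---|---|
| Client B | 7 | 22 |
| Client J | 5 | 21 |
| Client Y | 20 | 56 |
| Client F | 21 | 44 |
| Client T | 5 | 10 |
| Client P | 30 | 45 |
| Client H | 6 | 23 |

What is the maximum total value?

186.5

Best value per unit of size first: Client J 21/5≈4.2, Client H 23/6≈3.83, Client B 22/7≈3.14, Client Y 56/20≈2.8, Client F 44/21≈2.1, Client T 10/5≈2, Client P 45/30≈1.5.
Client J: take in full, 5 Mbps for value 21 ; 66 left.
Client H: take in full, 6 Mbps for value 23 ; 60 left.
Client B: take in full, 7 Mbps for value 22 ; 53 left.
Client Y: take in full, 20 Mbps for value 56 ; 33 left.
Client F: take in full, 21 Mbps for value 44 ; 12 left.
Client T: take in full, 5 Mbps for value 10 ; 7 left.
7 Mbps left: a 7/30 share of Client P gives 45×7/30 = 10.5.
Total value = 186.5.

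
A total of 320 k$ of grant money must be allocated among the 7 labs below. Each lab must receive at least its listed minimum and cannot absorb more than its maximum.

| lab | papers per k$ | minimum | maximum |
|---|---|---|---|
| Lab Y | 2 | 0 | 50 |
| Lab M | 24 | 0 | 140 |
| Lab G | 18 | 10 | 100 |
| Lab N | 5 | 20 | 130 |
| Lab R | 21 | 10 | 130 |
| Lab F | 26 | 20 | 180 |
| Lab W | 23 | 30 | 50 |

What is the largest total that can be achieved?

Meeting every minimum uses 0+0+10+20+10+20+30 = 90 k$, leaving 230.
Order the labs by papers per k$: Lab F 26 > Lab M 24 > Lab W 23 > Lab R 21 > Lab G 18 > Lab N 5 > Lab Y 2.
Give Lab F 160 more to hit its cap of 180 — 70 left.
Only 70 left; Lab M takes them to reach 70.
Total = 24×70 + 18×10 + 5×20 + 21×10 + 26×180 + 23×30 = 7540.

7540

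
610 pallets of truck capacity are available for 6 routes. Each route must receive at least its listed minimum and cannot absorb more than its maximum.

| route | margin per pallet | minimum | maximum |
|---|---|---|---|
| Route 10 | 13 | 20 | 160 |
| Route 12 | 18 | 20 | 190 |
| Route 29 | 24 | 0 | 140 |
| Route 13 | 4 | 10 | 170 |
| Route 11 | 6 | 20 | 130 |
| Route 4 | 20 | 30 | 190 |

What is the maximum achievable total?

Meeting every minimum uses 20+20+0+10+20+30 = 100 pallets, leaving 510.
Rank by margin per pallet: Route 29 24 > Route 4 20 > Route 12 18 > Route 10 13 > Route 11 6 > Route 13 4.
Route 29: +140 to 140 (cap) → 370 left.
Route 4 takes 160 more to reach its cap of 190 → 210 left.
Route 12: +170 to 190 (cap) → 40 left.
Route 10: +40 (room for 140) → 60. Pool exhausted.
Total = 13×60 + 18×190 + 24×140 + 4×10 + 6×20 + 20×190 = 11520.

11520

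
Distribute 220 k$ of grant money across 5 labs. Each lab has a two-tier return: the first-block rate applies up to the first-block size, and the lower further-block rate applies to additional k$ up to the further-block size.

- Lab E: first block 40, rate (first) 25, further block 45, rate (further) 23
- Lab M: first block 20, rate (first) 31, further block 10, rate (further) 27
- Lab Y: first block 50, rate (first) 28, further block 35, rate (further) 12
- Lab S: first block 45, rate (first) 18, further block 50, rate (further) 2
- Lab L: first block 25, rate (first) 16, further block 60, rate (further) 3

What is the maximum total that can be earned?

Rank every tier by rate: Lab M/first 31 > Lab Y/first 28 > Lab M/second 27 > Lab E/first 25 > Lab E/second 23 > Lab S/first 18 > Lab L/first 16 > Lab Y/second 12 > Lab L/second 3 > Lab S/second 2.
Lab M first at 31: fill all 20 ; 200 left.
Fill Lab Y first block (50 at 28) ; 150 left.
Lab M/second (27): +10 ; 140 left.
Fill Lab E first block (40 at 25) ; 100 left.
Lab E/second (23): +45 ; 55 left.
Lab S/first (18): +45 ; 10 left.
10 remain; put them into Lab L first at 16.
Total = 31×20 + 28×50 + 27×10 + 25×40 + 23×45 + 18×45 + 16×10 = 5295.

5295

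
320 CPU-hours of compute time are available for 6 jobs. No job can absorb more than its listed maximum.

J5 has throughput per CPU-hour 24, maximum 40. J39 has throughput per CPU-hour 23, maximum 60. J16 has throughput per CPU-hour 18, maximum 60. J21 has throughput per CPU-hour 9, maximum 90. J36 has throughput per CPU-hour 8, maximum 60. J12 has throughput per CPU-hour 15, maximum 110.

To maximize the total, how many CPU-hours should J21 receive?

Order the jobs by throughput per CPU-hour: J5 24 > J39 23 > J16 18 > J12 15 > J21 9 > J36 8.
Give J5 40 to hit its cap of 40 ; 280 left.
J39: +60 to 60 (cap) ; 220 left.
J16 takes 60 to reach its cap of 60 ; 160 left.
Give J12 110 to hit its cap of 110 ; 50 left.
J21 has room for 90 but only 50 remain, so it gets 50.

50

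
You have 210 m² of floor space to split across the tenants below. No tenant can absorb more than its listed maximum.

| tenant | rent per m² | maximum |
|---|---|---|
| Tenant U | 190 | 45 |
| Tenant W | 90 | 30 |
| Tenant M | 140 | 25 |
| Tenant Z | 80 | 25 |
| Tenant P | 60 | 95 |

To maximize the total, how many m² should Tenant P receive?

85

Rank by rent per m²: Tenant U 190 > Tenant M 140 > Tenant W 90 > Tenant Z 80 > Tenant P 60.
Tenant U: +45 to 45 (cap) — 165 left.
Tenant M: +25 to 25 (cap) — 140 left.
Tenant W takes 30 to reach its cap of 30 — 110 left.
Tenant Z: +25 to 25 (cap) — 85 left.
Only 85 left; Tenant P takes them to reach 85.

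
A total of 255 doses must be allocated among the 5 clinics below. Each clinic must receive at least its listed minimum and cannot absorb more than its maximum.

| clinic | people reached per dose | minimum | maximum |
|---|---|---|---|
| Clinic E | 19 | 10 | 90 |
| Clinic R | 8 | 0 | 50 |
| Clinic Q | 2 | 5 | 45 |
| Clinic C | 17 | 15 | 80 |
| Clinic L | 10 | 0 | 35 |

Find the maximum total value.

3790

Meeting every minimum uses 10+0+5+15+0 = 30 doses, leaving 225.
Highest people reached per dose first: Clinic E 19 > Clinic C 17 > Clinic L 10 > Clinic R 8 > Clinic Q 2.
Clinic E takes 80 more to reach its cap of 90 → 145 left.
Give Clinic C 65 more to hit its cap of 80 → 80 left.
Clinic L takes 35 more to reach its cap of 35 → 45 left.
Only 45 left; Clinic R takes them to reach 45.
Total = 19×90 + 8×45 + 2×5 + 17×80 + 10×35 = 3790.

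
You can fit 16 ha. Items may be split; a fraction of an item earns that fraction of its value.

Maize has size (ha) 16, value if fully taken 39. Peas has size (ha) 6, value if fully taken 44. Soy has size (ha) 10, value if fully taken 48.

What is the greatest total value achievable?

Best value per unit of size first: Peas 44/6≈7.33, Soy 48/10≈4.8, Maize 39/16≈2.44.
Peas: take in full, 6 ha for value 44 → 10 left.
Take all of Soy (10 ha, value 48) → 0 ha left.
Total value = 92.

92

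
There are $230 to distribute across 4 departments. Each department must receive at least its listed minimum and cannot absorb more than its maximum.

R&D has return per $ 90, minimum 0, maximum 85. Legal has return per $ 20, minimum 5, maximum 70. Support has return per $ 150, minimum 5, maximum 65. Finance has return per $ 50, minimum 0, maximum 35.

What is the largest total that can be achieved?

20050

Meeting every minimum uses 0+5+5+0 = 10 $, leaving 220.
Rank by return per $: Support 150 > R&D 90 > Finance 50 > Legal 20.
Give Support 60 more to hit its cap of 65 ; 160 left.
Give R&D 85 more to hit its cap of 85 ; 75 left.
Give Finance 35 more to hit its cap of 35 ; 40 left.
Legal has room for 65 more but only 40 remain, so it gets 45.
Total = 90×85 + 20×45 + 150×65 + 50×35 = 20050.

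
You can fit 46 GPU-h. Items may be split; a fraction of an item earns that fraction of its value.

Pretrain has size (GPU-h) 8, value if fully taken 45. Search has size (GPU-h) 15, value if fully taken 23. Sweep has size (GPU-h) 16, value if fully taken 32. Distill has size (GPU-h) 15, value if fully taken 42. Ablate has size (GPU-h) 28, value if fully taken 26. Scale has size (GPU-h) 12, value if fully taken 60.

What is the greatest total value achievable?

169

Rank by value-to-size ratio: Pretrain 45/8≈5.62, Scale 60/12≈5, Distill 42/15≈2.8, Sweep 32/16≈2, Search 23/15≈1.53, Ablate 26/28≈0.929.
Pretrain: take in full, 8 GPU-h for value 45 ; 38 left.
Take all of Scale (12 GPU-h, value 60) ; 26 GPU-h left.
All 15 GPU-h of Distill fit (value 42) ; 11 remain.
Fill the last 11 GPU-h with part of Sweep: 11/16 of it earns 22.
Total value = 169.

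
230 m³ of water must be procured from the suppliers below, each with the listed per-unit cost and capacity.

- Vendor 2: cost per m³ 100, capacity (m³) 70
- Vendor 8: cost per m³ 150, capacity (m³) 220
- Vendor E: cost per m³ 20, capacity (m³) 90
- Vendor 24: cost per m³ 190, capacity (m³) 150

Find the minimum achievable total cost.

Fill from the cheapest supplier first.
Take 90 from Vendor E at 20 — need 140 more.
Vendor 2 (100): use full 70 — 70 m³ to go.
Take 70 from Vendor 8 at 150 to finish.
Vendor 24: unused.
Cost = 90×20 + 70×100 + 70×150 = 19300.

19300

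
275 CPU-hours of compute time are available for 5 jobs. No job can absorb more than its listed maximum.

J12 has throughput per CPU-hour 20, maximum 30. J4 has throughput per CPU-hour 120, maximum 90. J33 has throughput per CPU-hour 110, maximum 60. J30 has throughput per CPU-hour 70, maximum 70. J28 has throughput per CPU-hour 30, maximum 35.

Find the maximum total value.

Rank by throughput per CPU-hour: J4 120 > J33 110 > J30 70 > J28 30 > J12 20.
J4: +90 to 90 (cap) ; 185 left.
J33: +60 to 60 (cap) ; 125 left.
J30 takes 70 to reach its cap of 70 ; 55 left.
J28 takes 35 to reach its cap of 35 ; 20 left.
Only 20 left; J12 takes them to reach 20.
Total = 20×20 + 120×90 + 110×60 + 70×70 + 30×35 = 23750.

23750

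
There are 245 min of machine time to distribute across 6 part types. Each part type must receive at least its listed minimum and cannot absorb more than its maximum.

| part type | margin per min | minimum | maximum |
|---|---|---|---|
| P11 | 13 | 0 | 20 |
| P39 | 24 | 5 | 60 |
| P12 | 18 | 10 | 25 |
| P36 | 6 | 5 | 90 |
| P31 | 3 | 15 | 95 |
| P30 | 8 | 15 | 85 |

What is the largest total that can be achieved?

3115

Meeting every minimum uses 0+5+10+5+15+15 = 50 min, leaving 195.
Order the part types by margin per min: P39 24 > P12 18 > P11 13 > P30 8 > P36 6 > P31 3.
P39 takes 55 more to reach its cap of 60 — 140 left.
P12 takes 15 more to reach its cap of 25 — 125 left.
P11: +20 to 20 (cap) — 105 left.
Give P30 70 more to hit its cap of 85 — 35 left.
P36: +35 (room for 85) → 40. Pool exhausted.
Total = 13×20 + 24×60 + 18×25 + 6×40 + 3×15 + 8×85 = 3115.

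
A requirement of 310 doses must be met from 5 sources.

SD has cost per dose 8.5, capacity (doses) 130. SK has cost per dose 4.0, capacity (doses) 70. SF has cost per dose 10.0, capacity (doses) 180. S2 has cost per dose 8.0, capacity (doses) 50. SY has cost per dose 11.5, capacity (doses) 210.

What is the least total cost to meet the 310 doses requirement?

2385

Use sources in increasing cost order.
Take 70 from SK at 4.0 → need 240 more.
S2 at 8.0: take all 50 doses → 190 still needed.
SD (8.5): use full 130 → 60 doses to go.
SF at 10.0: take 60 of its 180 → requirement met.
SY: unused.
Cost = 70×4.0 + 50×8.0 + 130×8.5 + 60×10.0 = 2385.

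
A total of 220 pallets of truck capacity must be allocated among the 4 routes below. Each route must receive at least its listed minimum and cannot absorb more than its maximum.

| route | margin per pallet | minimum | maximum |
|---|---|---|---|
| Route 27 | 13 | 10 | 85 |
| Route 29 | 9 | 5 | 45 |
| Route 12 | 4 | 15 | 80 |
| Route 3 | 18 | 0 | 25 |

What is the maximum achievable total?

Meeting every minimum uses 10+5+15+0 = 30 pallets, leaving 190.
Order the routes by margin per pallet: Route 3 18 > Route 27 13 > Route 29 9 > Route 12 4.
Route 3: +25 to 25 (cap) ; 165 left.
Give Route 27 75 more to hit its cap of 85 ; 90 left.
Give Route 29 40 more to hit its cap of 45 ; 50 left.
Route 12: +50 (room for 65) → 65. Pool exhausted.
Total = 13×85 + 9×45 + 4×65 + 18×25 = 2220.

2220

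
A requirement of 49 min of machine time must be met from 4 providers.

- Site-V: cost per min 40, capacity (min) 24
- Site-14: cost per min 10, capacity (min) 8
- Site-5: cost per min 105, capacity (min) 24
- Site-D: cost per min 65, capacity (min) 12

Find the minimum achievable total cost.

Fill from the cheapest provider first.
Take 8 from Site-14 at 10 ; need 41 more.
Site-V (40): use full 24 ; 17 min to go.
Site-D at 65: take all 12 min ; 5 still needed.
Site-5 at 105: take 5 of its 24 ; requirement met.
Cost = 8×10 + 24×40 + 12×65 + 5×105 = 2345.

2345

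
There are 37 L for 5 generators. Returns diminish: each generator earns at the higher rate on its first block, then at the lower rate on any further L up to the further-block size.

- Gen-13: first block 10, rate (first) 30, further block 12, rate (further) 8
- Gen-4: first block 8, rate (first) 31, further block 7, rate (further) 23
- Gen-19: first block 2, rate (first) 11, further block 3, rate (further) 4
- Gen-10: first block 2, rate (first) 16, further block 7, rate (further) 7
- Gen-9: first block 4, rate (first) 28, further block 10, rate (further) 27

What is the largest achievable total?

1045

Treat each block as its own option and order by rate: Gen-4/first 31 > Gen-13/first 30 > Gen-9/first 28 > Gen-9/second 27 > Gen-4/second 23 > Gen-10/first 16 > Gen-19/first 11 > Gen-13/second 8 > Gen-10/second 7 > Gen-19/second 4.
Fill Gen-4 first block (8 at 31) → 29 left.
Gen-13/first (30): +10 → 19 left.
Gen-9/first (28): +4 → 15 left.
Gen-9/second (27): +10 → 5 left.
Gen-4/second: +5 of 7 at 23; pool empty.
Total = 31×8 + 30×10 + 28×4 + 27×10 + 23×5 = 1045.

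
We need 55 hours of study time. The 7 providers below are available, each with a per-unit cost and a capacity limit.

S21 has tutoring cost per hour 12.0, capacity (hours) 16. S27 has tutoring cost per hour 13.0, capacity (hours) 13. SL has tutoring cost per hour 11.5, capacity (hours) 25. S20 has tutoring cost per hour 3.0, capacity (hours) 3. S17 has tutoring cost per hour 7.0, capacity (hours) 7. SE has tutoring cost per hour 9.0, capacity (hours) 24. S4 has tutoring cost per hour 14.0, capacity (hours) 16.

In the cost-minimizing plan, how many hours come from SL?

21

Cheapest first:
S20 at 3.0: take all 3 hours ; 52 still needed.
S17 at 7.0: take all 7 hours ; 45 still needed.
SE at 9.0: take all 24 hours ; 21 still needed.
Take 21 from SL at 11.5 to finish.
S21, S27, S4: unused.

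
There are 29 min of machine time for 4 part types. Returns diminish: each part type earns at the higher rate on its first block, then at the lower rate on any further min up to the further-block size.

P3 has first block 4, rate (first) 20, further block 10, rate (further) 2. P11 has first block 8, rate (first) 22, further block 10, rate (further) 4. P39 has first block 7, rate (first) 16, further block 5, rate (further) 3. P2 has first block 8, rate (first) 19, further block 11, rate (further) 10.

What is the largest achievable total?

Treat each block as its own option and order by rate: P11/tier1 22 > P3/tier1 20 > P2/tier1 19 > P39/tier1 16 > P2/tier2 10 > P11/tier2 4 > P39/tier2 3 > P3/tier2 2.
P11/tier1 (22): +8 ; 21 left.
Fill P3 tier1 block (4 at 20) ; 17 left.
Fill P2 tier1 block (8 at 19) ; 9 left.
P39/tier1 (16): +7 ; 2 left.
P2/tier2: +2 of 11 at 10; pool empty.
Total = 22×8 + 20×4 + 19×8 + 16×7 + 10×2 = 540.

540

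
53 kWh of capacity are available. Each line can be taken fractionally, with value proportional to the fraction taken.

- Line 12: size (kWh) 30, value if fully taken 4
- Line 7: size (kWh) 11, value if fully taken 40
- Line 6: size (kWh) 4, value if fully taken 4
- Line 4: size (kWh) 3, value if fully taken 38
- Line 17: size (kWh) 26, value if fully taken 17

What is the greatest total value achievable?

100.2

Best value per unit of size first: Line 4 38/3≈12.7, Line 7 40/11≈3.64, Line 6 4/4≈1, Line 17 17/26≈0.654, Line 12 4/30≈0.133.
Take all of Line 4 (3 kWh, value 38) — 50 kWh left.
Take all of Line 7 (11 kWh, value 40) — 39 kWh left.
Take all of Line 6 (4 kWh, value 4) — 35 kWh left.
All 26 kWh of Line 17 fit (value 17) — 9 remain.
Fill the last 9 kWh with part of Line 12: 9/30 of it earns 1.2.
Total value = 100.2.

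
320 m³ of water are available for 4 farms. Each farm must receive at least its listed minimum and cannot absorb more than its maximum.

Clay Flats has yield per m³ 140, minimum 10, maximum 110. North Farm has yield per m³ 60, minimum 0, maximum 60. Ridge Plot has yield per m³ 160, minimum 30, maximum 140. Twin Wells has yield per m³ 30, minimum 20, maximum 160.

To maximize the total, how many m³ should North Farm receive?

50

Meeting every minimum uses 10+0+30+20 = 60 m³, leaving 260.
Highest yield per m³ first: Ridge Plot 160 > Clay Flats 140 > North Farm 60 > Twin Wells 30.
Ridge Plot: +110 to 140 (cap) → 150 left.
Give Clay Flats 100 more to hit its cap of 110 → 50 left.
North Farm has room for 60 more but only 50 remain, so it gets 50.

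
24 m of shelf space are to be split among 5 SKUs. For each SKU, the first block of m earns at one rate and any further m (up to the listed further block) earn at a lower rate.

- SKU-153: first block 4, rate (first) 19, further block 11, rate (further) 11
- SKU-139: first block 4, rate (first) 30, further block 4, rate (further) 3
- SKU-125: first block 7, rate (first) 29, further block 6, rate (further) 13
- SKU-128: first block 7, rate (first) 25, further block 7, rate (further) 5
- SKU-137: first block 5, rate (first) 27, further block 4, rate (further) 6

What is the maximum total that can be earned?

652

Order all 10 blocks by rate: SKU-139/T1 30 > SKU-125/T1 29 > SKU-137/T1 27 > SKU-128/T1 25 > SKU-153/T1 19 > SKU-125/T2 13 > SKU-153/T2 11 > SKU-137/T2 6 > SKU-128/T2 5 > SKU-139/T2 3.
SKU-139 T1 at 30: fill all 4 ; 20 left.
Fill SKU-125 T1 block (7 at 29) ; 13 left.
SKU-137 T1 at 27: fill all 5 ; 8 left.
Fill SKU-128 T1 block (7 at 25) ; 1 left.
SKU-153 T1 at 19: only 1 left, fill 1.
Total = 30×4 + 29×7 + 27×5 + 25×7 + 19×1 = 652.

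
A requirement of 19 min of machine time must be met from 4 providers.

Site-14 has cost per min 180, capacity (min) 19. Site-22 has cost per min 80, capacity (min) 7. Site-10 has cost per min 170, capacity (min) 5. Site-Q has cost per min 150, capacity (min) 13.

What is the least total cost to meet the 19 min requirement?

2360

Use providers in increasing cost order.
Site-22 at 80: take all 7 min ; 12 still needed.
Site-Q at 150: take 12 of its 13 ; requirement met.
Site-10, Site-14: unused.
Cost = 7×80 + 12×150 = 2360.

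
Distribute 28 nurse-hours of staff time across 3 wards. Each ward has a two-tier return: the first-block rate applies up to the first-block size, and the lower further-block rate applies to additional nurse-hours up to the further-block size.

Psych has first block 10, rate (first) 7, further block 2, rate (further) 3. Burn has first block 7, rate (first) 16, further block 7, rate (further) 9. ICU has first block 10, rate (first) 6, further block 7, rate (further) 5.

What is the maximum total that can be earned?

Treat each block as its own option and order by rate: Burn/tier1 16 > Burn/tier2 9 > Psych/tier1 7 > ICU/tier1 6 > ICU/tier2 5 > Psych/tier2 3.
Burn/tier1 (16): +7 → 21 left.
Burn tier2 at 9: fill all 7 → 14 left.
Psych/tier1 (7): +10 → 4 left.
ICU tier1 at 6: only 4 left, fill 4.
Total = 16×7 + 9×7 + 7×10 + 6×4 = 269.

269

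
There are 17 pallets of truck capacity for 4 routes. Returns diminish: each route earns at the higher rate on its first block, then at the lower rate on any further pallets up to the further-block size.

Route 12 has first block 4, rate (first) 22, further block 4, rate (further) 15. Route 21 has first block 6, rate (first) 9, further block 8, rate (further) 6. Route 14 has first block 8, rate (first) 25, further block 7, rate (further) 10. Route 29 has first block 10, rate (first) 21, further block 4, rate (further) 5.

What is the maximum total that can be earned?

Treat each block as its own option and order by rate: Route 14/tier1 25 > Route 12/tier1 22 > Route 29/tier1 21 > Route 12/tier2 15 > Route 14/tier2 10 > Route 21/tier1 9 > Route 21/tier2 6 > Route 29/tier2 5.
Route 14 tier1 at 25: fill all 8 — 9 left.
Route 12/tier1 (22): +4 — 5 left.
Route 29/tier1: +5 of 10 at 21; pool empty.
Total = 25×8 + 22×4 + 21×5 = 393.

393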